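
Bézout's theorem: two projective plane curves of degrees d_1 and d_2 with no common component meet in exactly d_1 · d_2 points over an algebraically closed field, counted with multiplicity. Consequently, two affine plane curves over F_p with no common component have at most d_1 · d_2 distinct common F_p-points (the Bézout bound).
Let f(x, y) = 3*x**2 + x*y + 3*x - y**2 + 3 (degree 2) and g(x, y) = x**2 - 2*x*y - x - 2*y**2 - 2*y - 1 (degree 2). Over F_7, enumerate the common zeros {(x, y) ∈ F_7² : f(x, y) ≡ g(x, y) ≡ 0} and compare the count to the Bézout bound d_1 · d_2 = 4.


Common zeros: ∅; count = 0; Bézout bound = 4.

deg(f) = 2, deg(g) = 2, so Bézout bound = 4.
Scan x ∈ F_7. For each x, list the y ∈ F_7 with f(x, y) ≡ 0 and those with g(x, y) ≡ 0 (mod 7); the common zeros in that column are the intersection.
  x = 0: f ≡ 0 at y ∈ ∅; g ≡ 0 at y ∈ ∅; common: ∅.
  x = 1: f ≡ 0 at y ∈ {2, 6}; g ≡ 0 at y ∈ {1, 4}; common: ∅.
  x = 2: f ≡ 0 at y ∈ {0, 2}; g ≡ 0 at y ∈ {1, 3}; common: ∅.
  x = 3: f ≡ 0 at y ∈ {4, 6}; g ≡ 0 at y ∈ ∅; common: ∅.
  x = 4: f ≡ 0 at y ∈ {0, 4}; g ≡ 0 at y ∈ ∅; common: ∅.
  x = 5: f ≡ 0 at y ∈ ∅; g ≡ 0 at y ∈ {3, 5}; common: ∅.
  x = 6: f ≡ 0 at y ∈ ∅; g ≡ 0 at y ∈ {2, 5}; common: ∅.
Collecting: common zeros = ∅, so the count is 0.
Comparison with the Bézout bound: 0 ≤ 4 = deg(f)·deg(g), as expected for curves with no common component (the affine F_7-count falls short of the bound because intersections may lie at infinity, over extension fields, or carry multiplicity).


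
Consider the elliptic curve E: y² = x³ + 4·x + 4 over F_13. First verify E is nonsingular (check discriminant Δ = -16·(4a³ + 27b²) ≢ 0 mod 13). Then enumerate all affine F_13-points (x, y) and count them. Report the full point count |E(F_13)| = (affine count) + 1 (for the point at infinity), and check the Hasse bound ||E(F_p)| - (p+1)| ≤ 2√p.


Affine points = {(0, 2), (0, 11), (1, 3), (1, 10), (3, 2), (3, 11), (6, 6), (6, 7), (10, 2), (10, 11), (11, 1), (11, 12), (12, 5), (12, 8)}; affine count = 14; |E(F_13)| = 15.

Discriminant check: Δ ∝ 4a³ + 27b² = 4·4³ + 27·4² = 4·64 + 27·16 ≡ 12 (mod 13). Nonzero ⇒ E is nonsingular.
For each x ∈ F_13, compute rhs = x³ + 4·x + 4 mod 13, then count y ∈ F_13 with y² ≡ rhs.
  x = 0: rhs = 4, matching y values: 2, 11 (2 points).
  x = 1: rhs = 9, matching y values: 3, 10 (2 points).
  x = 2: rhs = 7, matching y values: none (0 points).
  x = 3: rhs = 4, matching y values: 2, 11 (2 points).
  x = 4: rhs = 6, matching y values: none (0 points).
  x = 5: rhs = 6, matching y values: none (0 points).
  x = 6: rhs = 10, matching y values: 6, 7 (2 points).
  x = 7: rhs = 11, matching y values: none (0 points).
  x = 8: rhs = 2, matching y values: none (0 points).
  x = 9: rhs = 2, matching y values: none (0 points).
  x = 10: rhs = 4, matching y values: 2, 11 (2 points).
  x = 11: rhs = 1, matching y values: 1, 12 (2 points).
  x = 12: rhs = 12, matching y values: 5, 8 (2 points).
Total affine count: 14.
Full point count |E(F_13)| = 14 + 1 = 15.
Hasse bound: |15 − (13+1)| = |1| = 1 ≤ 2√13 ≈ 7.2111 ✓.


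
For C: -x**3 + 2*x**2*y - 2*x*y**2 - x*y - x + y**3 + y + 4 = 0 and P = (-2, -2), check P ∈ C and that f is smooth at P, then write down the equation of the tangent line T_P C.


Tangent line at P: -3*x + 7*y + 8 = 0.

Step 1: f(-2, -2) = 0, so P lies on C.
Step 2: partial derivatives
  f_x(x, y) = -3*x**2 + 4*x*y - 2*y**2 - y - 1, f_y(x, y) = 2*x**2 - 4*x*y - x + 3*y**2 + 1.
  f_x(P) = -3, f_y(P) = 7 (gradient nonzero, so P is smooth).
Step 3: tangent line at P: -3·(x − -2) + 7·(y − -2) = 0.
Expanding: -3*x + 7*y + 8 = 0.


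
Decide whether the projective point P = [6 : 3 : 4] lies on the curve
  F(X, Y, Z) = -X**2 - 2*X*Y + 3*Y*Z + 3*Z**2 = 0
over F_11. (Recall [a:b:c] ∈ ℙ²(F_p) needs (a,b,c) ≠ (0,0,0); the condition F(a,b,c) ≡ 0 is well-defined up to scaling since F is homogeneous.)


F(6,3,4) ≡ 1 (mod 11); P is NOT on the curve.

Evaluate F(6, 3, 4) term-by-term (mod 11).
  -X**2 ↦ -1·36·1·1 = -36
  -2*X*Y ↦ -2·6·3·1 = -36
  3*Y*Z ↦ 3·1·3·4 = 36
  3*Z**2 ↦ 3·1·1·16 = 48
Sum: F(6, 3, 4) = (-36) + (-36) + (36) + (48) = 12.
Reducing mod 11: 12 ≡ 1 (mod 11).
Since F(a, b, c) ≡ 1 ≠ 0 (mod 11), P does NOT lie on the curve.


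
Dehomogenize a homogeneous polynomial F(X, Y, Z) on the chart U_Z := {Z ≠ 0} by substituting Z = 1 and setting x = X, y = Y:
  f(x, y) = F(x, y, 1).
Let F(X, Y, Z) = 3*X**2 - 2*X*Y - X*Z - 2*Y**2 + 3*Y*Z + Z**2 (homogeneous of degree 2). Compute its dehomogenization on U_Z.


f(x, y) = 3*x**2 - 2*x*y - x - 2*y**2 + 3*y + 1

On U_Z we set Z = 1. Each monomial c·X^i·Y^j·Z^k in F becomes c·x^i·y^j·1^k = c·x^i·y^j.
Substituting Z = 1: F(X, Y, 1) = 3*x**2 - 2*x*y - x - 2*y**2 + 3*y + 1.
Note: deg(f) ≤ deg(F) = 2; strict inequality happens when F is divisible by Z (lost terms).


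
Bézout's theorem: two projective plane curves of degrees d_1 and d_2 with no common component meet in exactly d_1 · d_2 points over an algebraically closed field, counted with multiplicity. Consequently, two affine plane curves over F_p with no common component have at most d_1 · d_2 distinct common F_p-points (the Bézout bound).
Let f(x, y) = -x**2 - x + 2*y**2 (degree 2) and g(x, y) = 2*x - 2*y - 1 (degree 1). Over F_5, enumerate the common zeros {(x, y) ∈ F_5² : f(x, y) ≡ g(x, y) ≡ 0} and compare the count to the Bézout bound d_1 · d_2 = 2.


Common zeros: ∅; count = 0; Bézout bound = 2.

deg(f) = 2, deg(g) = 1, so Bézout bound = 2.
Scan x ∈ F_5. For each x, list the y ∈ F_5 with f(x, y) ≡ 0 and those with g(x, y) ≡ 0 (mod 5); the common zeros in that column are the intersection.
  x = 0: f ≡ 0 at y ∈ {0}; g ≡ 0 at y ∈ {2}; common: ∅.
  x = 1: f ≡ 0 at y ∈ {1, 4}; g ≡ 0 at y ∈ {3}; common: ∅.
  x = 2: f ≡ 0 at y ∈ ∅; g ≡ 0 at y ∈ {4}; common: ∅.
  x = 3: f ≡ 0 at y ∈ {1, 4}; g ≡ 0 at y ∈ {0}; common: ∅.
  x = 4: f ≡ 0 at y ∈ {0}; g ≡ 0 at y ∈ {1}; common: ∅.
Collecting: common zeros = ∅, so the count is 0.
Comparison with the Bézout bound: 0 ≤ 2 = deg(f)·deg(g), as expected for curves with no common component (the affine F_5-count falls short of the bound because intersections may lie at infinity, over extension fields, or carry multiplicity).


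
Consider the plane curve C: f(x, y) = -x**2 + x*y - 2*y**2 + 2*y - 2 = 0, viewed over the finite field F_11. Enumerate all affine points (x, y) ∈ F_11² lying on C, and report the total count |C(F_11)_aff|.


Affine F_11-points: {(2, 4), (2, 9), (3, 0), (3, 8), (5, 1), (5, 8), (7, 1), (7, 9), (8, 0), (8, 5)}; count = 10.

For each of the 121 pairs (x, y) ∈ F_11², evaluate f(x, y) mod 11. Record the zeros.
  x = 0: [0↦9, 1↦9, 2↦5, 3↦8, 4↦7, 5↦2, 6↦4, 7↦2, 8↦7, 9↦8, 10↦5]  zeros at y ∈ ∅
  x = 1: [0↦8, 1↦9, 2↦6, 3↦10, 4↦10, 5↦6, 6↦9, 7↦8, 8↦3, 9↦5, 10↦3]  zeros at y ∈ ∅
  x = 2: [0↦5, 1↦7, 2↦5, 3↦10, 4↦0, 5↦8, 6↦1, 7↦1, 8↦8, 9↦0, 10↦10]  zeros at y ∈ {4, 9}
  x = 3: [0↦0, 1↦3, 2↦2, 3↦8, 4↦10, 5↦8, 6↦2, 7↦3, 8↦0, 9↦4, 10↦4]  zeros at y ∈ {0, 8}
  x = 4: [0↦4, 1↦8, 2↦8, 3↦4, 4↦7, 5↦6, 6↦1, 7↦3, 8↦1, 9↦6, 10↦7]  zeros at y ∈ ∅
  x = 5: [0↦6, 1↦0, 2↦1, 3↦9, 4↦2, 5↦2, 6↦9, 7↦1, 8↦0, 9↦6, 10↦8]  zeros at y ∈ {1, 8}
  x = 6: [0↦6, 1↦1, 2↦3, 3↦1, 4↦6, 5↦7, 6↦4, 7↦8, 8↦8, 9↦4, 10↦7]  zeros at y ∈ ∅
  x = 7: [0↦4, 1↦0, 2↦3, 3↦2, 4↦8, 5↦10, 6↦8, 7↦2, 8↦3, 9↦0, 10↦4]  zeros at y ∈ {1, 9}
  x = 8: [0↦0, 1↦8, 2↦1, 3↦1, 4↦8, 5↦0, 6↦10, 7↦5, 8↦7, 9↦5, 10↦10]  zeros at y ∈ {0, 5}
  x = 9: [0↦5, 1↦3, 2↦8, 3↦9, 4↦6, 5↦10, 6↦10, 7↦6, 8↦9, 9↦8, 10↦3]  zeros at y ∈ ∅
  x = 10: [0↦8, 1↦7, 2↦2, 3↦4, 4↦2, 5↦7, 6↦8, 7↦5, 8↦9, 9↦9, 10↦5]  zeros at y ∈ ∅
Collecting zeros: affine points = {(2, 4), (2, 9), (3, 0), (3, 8), (5, 1), (5, 8), (7, 1), (7, 9), (8, 0), (8, 5)}.
Total count |C(F_11)_aff| = 10.


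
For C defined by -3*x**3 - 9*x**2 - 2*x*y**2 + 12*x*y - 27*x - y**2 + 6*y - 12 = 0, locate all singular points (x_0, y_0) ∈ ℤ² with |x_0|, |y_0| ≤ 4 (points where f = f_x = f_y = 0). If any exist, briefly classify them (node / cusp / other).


Singular points: {(-1, 3)}; classification: cusp.

Compute partial derivatives:
  f_x = -9*x**2 - 18*x - 2*y**2 + 12*y - 27.
  f_y = -4*x*y + 12*x - 2*y + 6.
Scan x_0 ∈ {−4, ..., 4}. For each x_0, f_y(x_0, y) is a polynomial in y; find its integer roots y ∈ {−4, ..., 4}, then test f_x and f at those candidates.
  x = -4: f_y(-4, y) = 14*y - 42; vanishes at y ∈ {3}. (-4, 3): f_x = -81 ≠ 0.
  x = -3: f_y(-3, y) = 10*y - 30; vanishes at y ∈ {3}. (-3, 3): f_x = -36 ≠ 0.
  x = -2: f_y(-2, y) = 6*y - 18; vanishes at y ∈ {3}. (-2, 3): f_x = -9 ≠ 0.
  x = -1: f_y(-1, y) = 2*y - 6; vanishes at y ∈ {3}. (-1, 3): f_x = 0, f = 0 — SINGULAR.
  x = 0: f_y(0, y) = 6 - 2*y; vanishes at y ∈ {3}. (0, 3): f_x = -9 ≠ 0.
  x = 1: f_y(1, y) = 18 - 6*y; vanishes at y ∈ {3}. (1, 3): f_x = -36 ≠ 0.
  x = 2: f_y(2, y) = 30 - 10*y; vanishes at y ∈ {3}. (2, 3): f_x = -81 ≠ 0.
  x = 3: f_y(3, y) = 42 - 14*y; vanishes at y ∈ {3}. (3, 3): f_x = -144 ≠ 0.
  x = 4: f_y(4, y) = 54 - 18*y; vanishes at y ∈ {3}. (4, 3): f_x = -225 ≠ 0.
Only singular point on the grid: (-1, 3).
Classify: substitute x = -1 + u, y = 3 + v and expand: f = -3*u**3 - 2*u*v**2 + v**2.
No constant or linear terms (consistent with a singular point). Quadratic part: v**2. Cubic part: -3*u**3 - 2*u*v**2.
The quadratic part v**2 is a perfect square, so there is a single (double) tangent line v = 0, i.e. y = 3. Restricting the cubic part to that line (v = 0) leaves -3*u**3 ≠ 0, so f is not divisible by v and the branch is v² ≈ 3*u**3 to lowest order — this is a cusp.
Classification: cusp.


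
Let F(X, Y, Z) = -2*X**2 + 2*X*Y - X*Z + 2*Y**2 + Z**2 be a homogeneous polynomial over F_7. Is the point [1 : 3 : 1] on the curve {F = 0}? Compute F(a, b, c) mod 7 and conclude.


F(1,3,1) ≡ 1 (mod 7); P is NOT on the curve.

Evaluate F(1, 3, 1) term-by-term (mod 7).
  -2*X**2 ↦ -2·1·1·1 = -2
  2*X*Y ↦ 2·1·3·1 = 6
  -X*Z ↦ -1·1·1·1 = -1
  2*Y**2 ↦ 2·1·9·1 = 18
  Z**2 ↦ 1·1·1·1 = 1
Sum: F(1, 3, 1) = (-2) + (6) + (-1) + (18) + (1) = 22.
Reducing mod 7: 22 ≡ 1 (mod 7).
Since F(a, b, c) ≡ 1 ≠ 0 (mod 7), P does NOT lie on the curve.


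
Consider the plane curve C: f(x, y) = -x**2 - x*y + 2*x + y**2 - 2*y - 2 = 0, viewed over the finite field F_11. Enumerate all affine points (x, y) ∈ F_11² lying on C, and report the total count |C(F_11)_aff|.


Affine F_11-points: {(0, 6), (0, 7), (3, 2), (3, 3), (6, 1), (6, 7), (7, 3), (7, 6), (8, 2), (8, 8)}; count = 10.

For each of the 121 pairs (x, y) ∈ F_11², evaluate f(x, y) mod 11. Record the zeros.
  x = 0: [0↦9, 1↦8, 2↦9, 3↦1, 4↦6, 5↦2, 6↦0, 7↦0, 8↦2, 9↦6, 10↦1]  zeros at y ∈ {6, 7}
  x = 1: [0↦10, 1↦8, 2↦8, 3↦10, 4↦3, 5↦9, 6↦6, 7↦5, 8↦6, 9↦9, 10↦3]  zeros at y ∈ ∅
  x = 2: [0↦9, 1↦6, 2↦5, 3↦6, 4↦9, 5↦3, 6↦10, 7↦8, 8↦8, 9↦10, 10↦3]  zeros at y ∈ ∅
  x = 3: [0↦6, 1↦2, 2↦0, 3↦0, 4↦2, 5↦6, 6↦1, 7↦9, 8↦8, 9↦9, 10↦1]  zeros at y ∈ {2, 3}
  x = 4: [0↦1, 1↦7, 2↦4, 3↦3, 4↦4, 5↦7, 6↦1, 7↦8, 8↦6, 9↦6, 10↦8]  zeros at y ∈ ∅
  x = 5: [0↦5, 1↦10, 2↦6, 3↦4, 4↦4, 5↦6, 6↦10, 7↦5, 8↦2, 9↦1, 10↦2]  zeros at y ∈ ∅
  x = 6: [0↦7, 1↦0, 2↦6, 3↦3, 4↦2, 5↦3, 6↦6, 7↦0, 8↦7, 9↦5, 10↦5]  zeros at y ∈ {1, 7}
  x = 7: [0↦7, 1↦10, 2↦4, 3↦0, 4↦9, 5↦9, 6↦0, 7↦4, 8↦10, 9↦7, 10↦6]  zeros at y ∈ {3, 6}
  x = 8: [0↦5, 1↦7, 2↦0, 3↦6, 4↦3, 5↦2, 6↦3, 7↦6, 8↦0, 9↦7, 10↦5]  zeros at y ∈ {2, 8}
  x = 9: [0↦1, 1↦2, 2↦5, 3↦10, 4↦6, 5↦4, 6↦4, 7↦6, 8↦10, 9↦5, 10↦2]  zeros at y ∈ ∅
  x = 10: [0↦6, 1↦6, 2↦8, 3↦1, 4↦7, 5↦4, 6↦3, 7↦4, 8↦7, 9↦1, 10↦8]  zeros at y ∈ ∅
Collecting zeros: affine points = {(0, 6), (0, 7), (3, 2), (3, 3), (6, 1), (6, 7), (7, 3), (7, 6), (8, 2), (8, 8)}.
Total count |C(F_11)_aff| = 10.


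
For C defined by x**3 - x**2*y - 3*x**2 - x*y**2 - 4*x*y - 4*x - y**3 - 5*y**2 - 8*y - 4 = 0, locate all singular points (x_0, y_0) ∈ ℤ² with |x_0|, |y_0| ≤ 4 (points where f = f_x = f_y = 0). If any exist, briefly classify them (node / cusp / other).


Singular points: {(0, -2)}; classification: node.

Compute partial derivatives:
  f_x = 3*x**2 - 2*x*y - 6*x - y**2 - 4*y - 4.
  f_y = -x**2 - 2*x*y - 4*x - 3*y**2 - 10*y - 8.
Scan x_0 ∈ {−4, ..., 4}. For each x_0, f_y(x_0, y) is a polynomial in y; find its integer roots y ∈ {−4, ..., 4}, then test f_x and f at those candidates.
  x = -4: f_y(-4, y) = -3*y**2 - 2*y - 8; no integer root y with |y| ≤ 4.
  x = -3: f_y(-3, y) = -3*y**2 - 4*y - 5; no integer root y with |y| ≤ 4.
  x = -2: f_y(-2, y) = -3*y**2 - 6*y - 4; no integer root y with |y| ≤ 4.
  x = -1: f_y(-1, y) = -3*y**2 - 8*y - 5; vanishes at y ∈ {-1}. (-1, -1): f_x = 6 ≠ 0.
  x = 0: f_y(0, y) = -3*y**2 - 10*y - 8; vanishes at y ∈ {-2}. (0, -2): f_x = 0, f = 0 — SINGULAR.
  x = 1: f_y(1, y) = -3*y**2 - 12*y - 13; no integer root y with |y| ≤ 4.
  x = 2: f_y(2, y) = -3*y**2 - 14*y - 20; no integer root y with |y| ≤ 4.
  x = 3: f_y(3, y) = -3*y**2 - 16*y - 29; no integer root y with |y| ≤ 4.
  x = 4: f_y(4, y) = -3*y**2 - 18*y - 40; no integer root y with |y| ≤ 4.
Only singular point on the grid: (0, -2).
Classify: substitute x = 0 + u, y = -2 + v and expand: f = u**3 - u**2*v - u**2 - u*v**2 - v**3 + v**2.
No constant or linear terms (consistent with a singular point). Quadratic part: -u**2 + v**2. Cubic part: u**3 - u**2*v - u*v**2 - v**3.
The quadratic part v**2 - u**2 = (v − u)(v + u) splits into two distinct linear factors, so there are two distinct tangent lines y − -2 = ±(x − 0) — this is a node (ordinary double point).
Classification: node.


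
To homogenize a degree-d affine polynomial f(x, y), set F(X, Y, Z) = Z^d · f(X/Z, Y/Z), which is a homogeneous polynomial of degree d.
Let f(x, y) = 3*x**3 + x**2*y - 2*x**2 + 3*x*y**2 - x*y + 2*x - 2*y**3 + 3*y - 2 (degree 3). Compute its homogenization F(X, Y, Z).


F(X, Y, Z) = 3*X**3 + X**2*Y - 2*X**2*Z + 3*X*Y**2 - X*Y*Z + 2*X*Z**2 - 2*Y**3 + 3*Y*Z**2 - 2*Z**3

deg(f) = 3.
Substitute x = X/Z, y = Y/Z into f, then multiply by Z^3.
  monomial 3·x^3·y^0 ↦ 3·X^3·Y^0·Z^0.
  monomial 1·x^2·y^1 ↦ 1·X^2·Y^1·Z^0.
  monomial -2·x^2·y^0 ↦ -2·X^2·Y^0·Z^1.
  monomial 3·x^1·y^2 ↦ 3·X^1·Y^2·Z^0.
  monomial -1·x^1·y^1 ↦ -1·X^1·Y^1·Z^1.
  monomial 2·x^1·y^0 ↦ 2·X^1·Y^0·Z^2.
  monomial -2·x^0·y^3 ↦ -2·X^0·Y^3·Z^0.
  monomial 3·x^0·y^1 ↦ 3·X^0·Y^1·Z^2.
  monomial -2·x^0·y^0 ↦ -2·X^0·Y^0·Z^3.
Collecting: F(X, Y, Z) = 3*X**3 + X**2*Y - 2*X**2*Z + 3*X*Y**2 - X*Y*Z + 2*X*Z**2 - 2*Y**3 + 3*Y*Z**2 - 2*Z**3.


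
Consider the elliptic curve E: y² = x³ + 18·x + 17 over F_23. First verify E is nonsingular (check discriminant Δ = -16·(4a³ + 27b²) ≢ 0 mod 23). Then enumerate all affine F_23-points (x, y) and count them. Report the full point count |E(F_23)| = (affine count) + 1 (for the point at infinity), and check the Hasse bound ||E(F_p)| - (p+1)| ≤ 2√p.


Affine points = {(1, 6), (1, 17), (3, 11), (3, 12), (5, 5), (5, 18), (7, 7), (7, 16), (8, 11), (8, 12), (10, 1), (10, 22), (12, 11), (12, 12), (14, 0), (16, 10), (16, 13), (18, 3), (18, 20)}; affine count = 19; |E(F_23)| = 20.

Discriminant check: Δ ∝ 4a³ + 27b² = 4·18³ + 27·17² = 4·5832 + 27·289 ≡ 12 (mod 23). Nonzero ⇒ E is nonsingular.
For each x ∈ F_23, compute rhs = x³ + 18·x + 17 mod 23, then count y ∈ F_23 with y² ≡ rhs.
  x = 0: rhs = 17, matching y values: none (0 points).
  x = 1: rhs = 13, matching y values: 6, 17 (2 points).
  x = 2: rhs = 15, matching y values: none (0 points).
  x = 3: rhs = 6, matching y values: 11, 12 (2 points).
  x = 4: rhs = 15, matching y values: none (0 points).
  x = 5: rhs = 2, matching y values: 5, 18 (2 points).
  x = 6: rhs = 19, matching y values: none (0 points).
  x = 7: rhs = 3, matching y values: 7, 16 (2 points).
  x = 8: rhs = 6, matching y values: 11, 12 (2 points).
  x = 9: rhs = 11, matching y values: none (0 points).
  x = 10: rhs = 1, matching y values: 1, 22 (2 points).
  x = 11: rhs = 5, matching y values: none (0 points).
  x = 12: rhs = 6, matching y values: 11, 12 (2 points).
  x = 13: rhs = 10, matching y values: none (0 points).
  x = 14: rhs = 0, matching y values: 0 (1 points).
  x = 15: rhs = 5, matching y values: none (0 points).
  x = 16: rhs = 8, matching y values: 10, 13 (2 points).
  x = 17: rhs = 15, matching y values: none (0 points).
  x = 18: rhs = 9, matching y values: 3, 20 (2 points).
  x = 19: rhs = 19, matching y values: none (0 points).
  x = 20: rhs = 5, matching y values: none (0 points).
  x = 21: rhs = 19, matching y values: none (0 points).
  x = 22: rhs = 21, matching y values: none (0 points).
Total affine count: 19.
Full point count |E(F_23)| = 19 + 1 = 20.
Hasse bound: |20 − (23+1)| = |-4| = 4 ≤ 2√23 ≈ 9.5917 ✓.


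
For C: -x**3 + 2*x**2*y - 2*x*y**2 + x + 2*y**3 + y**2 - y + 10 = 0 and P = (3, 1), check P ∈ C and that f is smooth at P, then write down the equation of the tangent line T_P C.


Tangent line at P: -16*x + 13*y + 35 = 0.

Step 1: f(3, 1) = 0, so P lies on C.
Step 2: partial derivatives
  f_x(x, y) = -3*x**2 + 4*x*y - 2*y**2 + 1, f_y(x, y) = 2*x**2 - 4*x*y + 6*y**2 + 2*y - 1.
  f_x(P) = -16, f_y(P) = 13 (gradient nonzero, so P is smooth).
Step 3: tangent line at P: -16·(x − 3) + 13·(y − 1) = 0.
Expanding: -16*x + 13*y + 35 = 0.


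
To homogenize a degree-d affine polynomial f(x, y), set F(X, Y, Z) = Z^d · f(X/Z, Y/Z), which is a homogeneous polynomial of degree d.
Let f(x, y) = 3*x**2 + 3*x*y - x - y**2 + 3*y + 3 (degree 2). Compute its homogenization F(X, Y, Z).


F(X, Y, Z) = 3*X**2 + 3*X*Y - X*Z - Y**2 + 3*Y*Z + 3*Z**2

deg(f) = 2.
Substitute x = X/Z, y = Y/Z into f, then multiply by Z^2.
  monomial 3·x^2·y^0 ↦ 3·X^2·Y^0·Z^0.
  monomial 3·x^1·y^1 ↦ 3·X^1·Y^1·Z^0.
  monomial -1·x^1·y^0 ↦ -1·X^1·Y^0·Z^1.
  monomial -1·x^0·y^2 ↦ -1·X^0·Y^2·Z^0.
  monomial 3·x^0·y^1 ↦ 3·X^0·Y^1·Z^1.
  monomial 3·x^0·y^0 ↦ 3·X^0·Y^0·Z^2.
Collecting: F(X, Y, Z) = 3*X**2 + 3*X*Y - X*Z - Y**2 + 3*Y*Z + 3*Z**2.


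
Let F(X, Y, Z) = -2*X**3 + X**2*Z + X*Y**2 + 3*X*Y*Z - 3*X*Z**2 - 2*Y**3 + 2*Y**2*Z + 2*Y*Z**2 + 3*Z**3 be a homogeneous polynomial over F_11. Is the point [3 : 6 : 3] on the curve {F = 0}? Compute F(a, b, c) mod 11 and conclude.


F(3,6,3) ≡ 3 (mod 11); P is NOT on the curve.

Evaluate F(3, 6, 3) term-by-term (mod 11).
  -2*X**3 ↦ -2·27·1·1 = -54
  X**2*Z ↦ 1·9·1·3 = 27
  X*Y**2 ↦ 1·3·36·1 = 108
  3*X*Y*Z ↦ 3·3·6·3 = 162
  -3*X*Z**2 ↦ -3·3·1·9 = -81
  -2*Y**3 ↦ -2·1·216·1 = -432
  2*Y**2*Z ↦ 2·1·36·3 = 216
  2*Y*Z**2 ↦ 2·1·6·9 = 108
  3*Z**3 ↦ 3·1·1·27 = 81
Sum: F(3, 6, 3) = (-54) + (27) + (108) + (162) + (-81) + (-432) + (216) + (108) + (81) = 135.
Reducing mod 11: 135 ≡ 3 (mod 11).
Since F(a, b, c) ≡ 3 ≠ 0 (mod 11), P does NOT lie on the curve.


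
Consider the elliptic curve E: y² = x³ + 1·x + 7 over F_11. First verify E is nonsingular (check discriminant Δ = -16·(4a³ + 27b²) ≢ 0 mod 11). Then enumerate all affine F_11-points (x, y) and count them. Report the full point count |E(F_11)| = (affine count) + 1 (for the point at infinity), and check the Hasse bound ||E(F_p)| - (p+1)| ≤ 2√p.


Affine points = {(1, 3), (1, 8), (3, 2), (3, 9), (4, 3), (4, 8), (5, 4), (5, 7), (6, 3), (6, 8), (7, 4), (7, 7), (10, 4), (10, 7)}; affine count = 14; |E(F_11)| = 15.

Discriminant check: Δ ∝ 4a³ + 27b² = 4·1³ + 27·7² = 4·1 + 27·49 ≡ 7 (mod 11). Nonzero ⇒ E is nonsingular.
For each x ∈ F_11, compute rhs = x³ + 1·x + 7 mod 11, then count y ∈ F_11 with y² ≡ rhs.
  x = 0: rhs = 7, matching y values: none (0 points).
  x = 1: rhs = 9, matching y values: 3, 8 (2 points).
  x = 2: rhs = 6, matching y values: none (0 points).
  x = 3: rhs = 4, matching y values: 2, 9 (2 points).
  x = 4: rhs = 9, matching y values: 3, 8 (2 points).
  x = 5: rhs = 5, matching y values: 4, 7 (2 points).
  x = 6: rhs = 9, matching y values: 3, 8 (2 points).
  x = 7: rhs = 5, matching y values: 4, 7 (2 points).
  x = 8: rhs = 10, matching y values: none (0 points).
  x = 9: rhs = 8, matching y values: none (0 points).
  x = 10: rhs = 5, matching y values: 4, 7 (2 points).
Total affine count: 14.
Full point count |E(F_11)| = 14 + 1 = 15.
Hasse bound: |15 − (11+1)| = |3| = 3 ≤ 2√11 ≈ 6.6332 ✓.


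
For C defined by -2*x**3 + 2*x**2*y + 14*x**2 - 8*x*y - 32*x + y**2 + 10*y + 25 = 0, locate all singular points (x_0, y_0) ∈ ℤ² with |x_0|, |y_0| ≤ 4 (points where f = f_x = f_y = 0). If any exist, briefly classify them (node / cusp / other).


Singular points: {(2, -1)}; classification: cusp.

Compute partial derivatives:
  f_x = -6*x**2 + 4*x*y + 28*x - 8*y - 32.
  f_y = 2*x**2 - 8*x + 2*y + 10.
Scan x_0 ∈ {−4, ..., 4}. For each x_0, f_y(x_0, y) is a polynomial in y; find its integer roots y ∈ {−4, ..., 4}, then test f_x and f at those candidates.
  x = -4: f_y(-4, y) = 2*y + 74; no integer root y with |y| ≤ 4.
  x = -3: f_y(-3, y) = 2*y + 52; no integer root y with |y| ≤ 4.
  x = -2: f_y(-2, y) = 2*y + 34; no integer root y with |y| ≤ 4.
  x = -1: f_y(-1, y) = 2*y + 20; no integer root y with |y| ≤ 4.
  x = 0: f_y(0, y) = 2*y + 10; no integer root y with |y| ≤ 4.
  x = 1: f_y(1, y) = 2*y + 4; vanishes at y ∈ {-2}. (1, -2): f_x = -2 ≠ 0.
  x = 2: f_y(2, y) = 2*y + 2; vanishes at y ∈ {-1}. (2, -1): f_x = 0, f = 0 — SINGULAR.
  x = 3: f_y(3, y) = 2*y + 4; vanishes at y ∈ {-2}. (3, -2): f_x = -10 ≠ 0.
  x = 4: f_y(4, y) = 2*y + 10; no integer root y with |y| ≤ 4.
Only singular point on the grid: (2, -1).
Classify: substitute x = 2 + u, y = -1 + v and expand: f = -2*u**3 + 2*u**2*v + v**2.
No constant or linear terms (consistent with a singular point). Quadratic part: v**2. Cubic part: -2*u**3 + 2*u**2*v.
The quadratic part v**2 is a perfect square, so there is a single (double) tangent line v = 0, i.e. y = -1. Restricting the cubic part to that line (v = 0) leaves -2*u**3 ≠ 0, so f is not divisible by v and the branch is v² ≈ 2*u**3 to lowest order — this is a cusp.
Classification: cusp.


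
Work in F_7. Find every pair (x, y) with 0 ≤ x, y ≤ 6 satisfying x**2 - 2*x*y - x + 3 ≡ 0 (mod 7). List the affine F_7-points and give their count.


Affine F_7-points: {(1, 5), (2, 3), (3, 5), (4, 1), (5, 3), (6, 1)}; count = 6.

For each of the 49 pairs (x, y) ∈ F_7², evaluate f(x, y) mod 7. Record the zeros.
  x = 0: [0↦3, 1↦3, 2↦3, 3↦3, 4↦3, 5↦3, 6↦3]  zeros at y ∈ ∅
  x = 1: [0↦3, 1↦1, 2↦6, 3↦4, 4↦2, 5↦0, 6↦5]  zeros at y ∈ {5}
  x = 2: [0↦5, 1↦1, 2↦4, 3↦0, 4↦3, 5↦6, 6↦2]  zeros at y ∈ {3}
  x = 3: [0↦2, 1↦3, 2↦4, 3↦5, 4↦6, 5↦0, 6↦1]  zeros at y ∈ {5}
  x = 4: [0↦1, 1↦0, 2↦6, 3↦5, 4↦4, 5↦3, 6↦2]  zeros at y ∈ {1}
  x = 5: [0↦2, 1↦6, 2↦3, 3↦0, 4↦4, 5↦1, 6↦5]  zeros at y ∈ {3}
  x = 6: [0↦5, 1↦0, 2↦2, 3↦4, 4↦6, 5↦1, 6↦3]  zeros at y ∈ {1}
Collecting zeros: affine points = {(1, 5), (2, 3), (3, 5), (4, 1), (5, 3), (6, 1)}.
Total count |C(F_7)_aff| = 6.


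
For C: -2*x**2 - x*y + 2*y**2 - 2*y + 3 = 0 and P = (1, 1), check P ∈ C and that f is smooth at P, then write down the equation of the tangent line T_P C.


Tangent line at P: -5*x + y + 4 = 0.

Step 1: f(1, 1) = 0, so P lies on C.
Step 2: partial derivatives
  f_x(x, y) = -4*x - y, f_y(x, y) = -x + 4*y - 2.
  f_x(P) = -5, f_y(P) = 1 (gradient nonzero, so P is smooth).
Step 3: tangent line at P: -5·(x − 1) + 1·(y − 1) = 0.
Expanding: -5*x + y + 4 = 0.


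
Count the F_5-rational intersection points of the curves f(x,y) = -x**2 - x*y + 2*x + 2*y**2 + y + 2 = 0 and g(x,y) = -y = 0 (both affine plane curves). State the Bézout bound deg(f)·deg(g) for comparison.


Common zeros: ∅; count = 0; Bézout bound = 2.

deg(f) = 2, deg(g) = 1, so Bézout bound = 2.
Scan x ∈ F_5. For each x, list the y ∈ F_5 with f(x, y) ≡ 0 and those with g(x, y) ≡ 0 (mod 5); the common zeros in that column are the intersection.
  x = 0: f ≡ 0 at y ∈ {1}; g ≡ 0 at y ∈ {0}; common: ∅.
  x = 1: f ≡ 0 at y ∈ {1, 4}; g ≡ 0 at y ∈ {0}; common: ∅.
  x = 2: f ≡ 0 at y ∈ {4}; g ≡ 0 at y ∈ {0}; common: ∅.
  x = 3: f ≡ 0 at y ∈ ∅; g ≡ 0 at y ∈ {0}; common: ∅.
  x = 4: f ≡ 0 at y ∈ ∅; g ≡ 0 at y ∈ {0}; common: ∅.
Collecting: common zeros = ∅, so the count is 0.
Comparison with the Bézout bound: 0 ≤ 2 = deg(f)·deg(g), as expected for curves with no common component (the affine F_5-count falls short of the bound because intersections may lie at infinity, over extension fields, or carry multiplicity).


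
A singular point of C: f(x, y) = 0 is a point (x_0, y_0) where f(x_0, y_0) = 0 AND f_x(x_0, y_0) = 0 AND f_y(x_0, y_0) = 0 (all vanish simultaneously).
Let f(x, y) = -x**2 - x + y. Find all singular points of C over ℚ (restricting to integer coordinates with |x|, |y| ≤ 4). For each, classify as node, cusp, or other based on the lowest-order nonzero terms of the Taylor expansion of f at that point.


No singular points in the scanned grid; C is smooth there.

Compute partial derivatives:
  f_x = -2*x - 1.
  f_y = 1.
f_y = 1 is a nonzero constant, so f_y never vanishes: no point (x, y) can satisfy f = f_x = f_y = 0. In particular no (x, y) ∈ {−4, ..., 4}² is singular; the curve is smooth.


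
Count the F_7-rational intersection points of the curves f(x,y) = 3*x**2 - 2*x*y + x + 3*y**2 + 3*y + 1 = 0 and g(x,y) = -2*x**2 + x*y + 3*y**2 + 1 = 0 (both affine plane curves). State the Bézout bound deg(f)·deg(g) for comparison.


Common zeros: ∅; count = 0; Bézout bound = 4.

deg(f) = 2, deg(g) = 2, so Bézout bound = 4.
Scan x ∈ F_7. For each x, list the y ∈ F_7 with f(x, y) ≡ 0 and those with g(x, y) ≡ 0 (mod 7); the common zeros in that column are the intersection.
  x = 0: f ≡ 0 at y ∈ {1, 5}; g ≡ 0 at y ∈ {3, 4}; common: ∅.
  x = 1: f ≡ 0 at y ∈ {3, 6}; g ≡ 0 at y ∈ ∅; common: ∅.
  x = 2: f ≡ 0 at y ∈ ∅; g ≡ 0 at y ∈ {0, 4}; common: ∅.
  x = 3: f ≡ 0 at y ∈ {3, 5}; g ≡ 0 at y ∈ ∅; common: ∅.
  x = 4: f ≡ 0 at y ∈ ∅; g ≡ 0 at y ∈ ∅; common: ∅.
  x = 5: f ≡ 0 at y ∈ {1, 6}; g ≡ 0 at y ∈ {0, 3}; common: ∅.
  x = 6: f ≡ 0 at y ∈ ∅; g ≡ 0 at y ∈ ∅; common: ∅.
Collecting: common zeros = ∅, so the count is 0.
Comparison with the Bézout bound: 0 ≤ 4 = deg(f)·deg(g), as expected for curves with no common component (the affine F_7-count falls short of the bound because intersections may lie at infinity, over extension fields, or carry multiplicity).


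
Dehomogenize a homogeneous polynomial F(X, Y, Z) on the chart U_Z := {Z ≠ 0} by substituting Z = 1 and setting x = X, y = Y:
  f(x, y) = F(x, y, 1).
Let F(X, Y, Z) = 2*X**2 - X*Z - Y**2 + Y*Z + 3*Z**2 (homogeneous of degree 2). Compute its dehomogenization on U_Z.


f(x, y) = 2*x**2 - x - y**2 + y + 3

On U_Z we set Z = 1. Each monomial c·X^i·Y^j·Z^k in F becomes c·x^i·y^j·1^k = c·x^i·y^j.
Substituting Z = 1: F(X, Y, 1) = 2*x**2 - x - y**2 + y + 3.
Note: deg(f) ≤ deg(F) = 2; strict inequality happens when F is divisible by Z (lost terms).


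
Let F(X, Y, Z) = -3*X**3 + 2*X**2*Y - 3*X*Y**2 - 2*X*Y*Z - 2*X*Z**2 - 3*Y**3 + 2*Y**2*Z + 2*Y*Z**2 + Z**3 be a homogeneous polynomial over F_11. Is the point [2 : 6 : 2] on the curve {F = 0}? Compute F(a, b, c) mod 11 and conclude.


F(2,6,2) ≡ 0 (mod 11); P is on the curve.

Evaluate F(2, 6, 2) term-by-term (mod 11).
  -3*X**3 ↦ -3·8·1·1 = -24
  2*X**2*Y ↦ 2·4·6·1 = 48
  -3*X*Y**2 ↦ -3·2·36·1 = -216
  -2*X*Y*Z ↦ -2·2·6·2 = -48
  -2*X*Z**2 ↦ -2·2·1·4 = -16
  -3*Y**3 ↦ -3·1·216·1 = -648
  2*Y**2*Z ↦ 2·1·36·2 = 144
  2*Y*Z**2 ↦ 2·1·6·4 = 48
  Z**3 ↦ 1·1·1·8 = 8
Sum: F(2, 6, 2) = (-24) + (48) + (-216) + (-48) + (-16) + (-648) + (144) + (48) + (8) = -704.
Reducing mod 11: -704 ≡ 0 (mod 11).
Since F(a, b, c) ≡ 0 (mod 11), P lies on the curve.


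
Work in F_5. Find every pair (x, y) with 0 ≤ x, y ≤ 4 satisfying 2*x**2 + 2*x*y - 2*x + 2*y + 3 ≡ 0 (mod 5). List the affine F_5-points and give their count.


Affine F_5-points: {(0, 1), (1, 3), (2, 3), (3, 0)}; count = 4.

For each of the 25 pairs (x, y) ∈ F_5², evaluate f(x, y) mod 5. Record the zeros.
  x = 0: [0↦3, 1↦0, 2↦2, 3↦4, 4↦1]  zeros at y ∈ {1}
  x = 1: [0↦3, 1↦2, 2↦1, 3↦0, 4↦4]  zeros at y ∈ {3}
  x = 2: [0↦2, 1↦3, 2↦4, 3↦0, 4↦1]  zeros at y ∈ {3}
  x = 3: [0↦0, 1↦3, 2↦1, 3↦4, 4↦2]  zeros at y ∈ {0}
  x = 4: [0↦2, 1↦2, 2↦2, 3↦2, 4↦2]  zeros at y ∈ ∅
Collecting zeros: affine points = {(0, 1), (1, 3), (2, 3), (3, 0)}.
Total count |C(F_5)_aff| = 4.


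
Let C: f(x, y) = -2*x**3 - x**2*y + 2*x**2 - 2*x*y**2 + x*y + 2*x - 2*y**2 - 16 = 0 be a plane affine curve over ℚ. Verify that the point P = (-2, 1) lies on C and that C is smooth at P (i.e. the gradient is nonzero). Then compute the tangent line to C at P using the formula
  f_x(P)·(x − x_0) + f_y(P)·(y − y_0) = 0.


Tangent line at P: -27*x - 2*y - 52 = 0.

Step 1: f(-2, 1) = 0, so P lies on C.
Step 2: partial derivatives
  f_x(x, y) = -6*x**2 - 2*x*y + 4*x - 2*y**2 + y + 2, f_y(x, y) = -x**2 - 4*x*y + x - 4*y.
  f_x(P) = -27, f_y(P) = -2 (gradient nonzero, so P is smooth).
Step 3: tangent line at P: -27·(x − -2) + -2·(y − 1) = 0.
Expanding: -27*x - 2*y - 52 = 0.


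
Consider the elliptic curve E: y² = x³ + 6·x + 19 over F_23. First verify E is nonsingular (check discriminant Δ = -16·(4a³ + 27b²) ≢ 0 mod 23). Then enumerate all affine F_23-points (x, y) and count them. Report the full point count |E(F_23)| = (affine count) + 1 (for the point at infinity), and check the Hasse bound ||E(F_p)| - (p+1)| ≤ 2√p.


Affine points = {(1, 7), (1, 16), (2, 4), (2, 19), (3, 8), (3, 15), (5, 6), (5, 17), (6, 8), (6, 15), (7, 6), (7, 17), (8, 2), (8, 21), (11, 6), (11, 17), (12, 5), (12, 18), (14, 8), (14, 15), (16, 5), (16, 18), (18, 5), (18, 18), (19, 0), (22, 9), (22, 14)}; affine count = 27; |E(F_23)| = 28.

Discriminant check: Δ ∝ 4a³ + 27b² = 4·6³ + 27·19² = 4·216 + 27·361 ≡ 8 (mod 23). Nonzero ⇒ E is nonsingular.
For each x ∈ F_23, compute rhs = x³ + 6·x + 19 mod 23, then count y ∈ F_23 with y² ≡ rhs.
  x = 0: rhs = 19, matching y values: none (0 points).
  x = 1: rhs = 3, matching y values: 7, 16 (2 points).
  x = 2: rhs = 16, matching y values: 4, 19 (2 points).
  x = 3: rhs = 18, matching y values: 8, 15 (2 points).
  x = 4: rhs = 15, matching y values: none (0 points).
  x = 5: rhs = 13, matching y values: 6, 17 (2 points).
  x = 6: rhs = 18, matching y values: 8, 15 (2 points).
  x = 7: rhs = 13, matching y values: 6, 17 (2 points).
  x = 8: rhs = 4, matching y values: 2, 21 (2 points).
  x = 9: rhs = 20, matching y values: none (0 points).
  x = 10: rhs = 21, matching y values: none (0 points).
  x = 11: rhs = 13, matching y values: 6, 17 (2 points).
  x = 12: rhs = 2, matching y values: 5, 18 (2 points).
  x = 13: rhs = 17, matching y values: none (0 points).
  x = 14: rhs = 18, matching y values: 8, 15 (2 points).
  x = 15: rhs = 11, matching y values: none (0 points).
  x = 16: rhs = 2, matching y values: 5, 18 (2 points).
  x = 17: rhs = 20, matching y values: none (0 points).
  x = 18: rhs = 2, matching y values: 5, 18 (2 points).
  x = 19: rhs = 0, matching y values: 0 (1 points).
  x = 20: rhs = 20, matching y values: none (0 points).
  x = 21: rhs = 22, matching y values: none (0 points).
  x = 22: rhs = 12, matching y values: 9, 14 (2 points).
Total affine count: 27.
Full point count |E(F_23)| = 27 + 1 = 28.
Hasse bound: |28 − (23+1)| = |4| = 4 ≤ 2√23 ≈ 9.5917 ✓.


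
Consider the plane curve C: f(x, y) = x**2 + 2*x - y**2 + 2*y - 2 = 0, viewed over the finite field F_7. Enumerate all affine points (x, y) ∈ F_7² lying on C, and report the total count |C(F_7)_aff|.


Affine F_7-points: {(1, 4), (1, 5), (2, 1), (3, 1), (4, 4), (4, 5)}; count = 6.

For each of the 49 pairs (x, y) ∈ F_7², evaluate f(x, y) mod 7. Record the zeros.
  x = 0: [0↦5, 1↦6, 2↦5, 3↦2, 4↦4, 5↦4, 6↦2]  zeros at y ∈ ∅
  x = 1: [0↦1, 1↦2, 2↦1, 3↦5, 4↦0, 5↦0, 6↦5]  zeros at y ∈ {4, 5}
  x = 2: [0↦6, 1↦0, 2↦6, 3↦3, 4↦5, 5↦5, 6↦3]  zeros at y ∈ {1}
  x = 3: [0↦6, 1↦0, 2↦6, 3↦3, 4↦5, 5↦5, 6↦3]  zeros at y ∈ {1}
  x = 4: [0↦1, 1↦2, 2↦1, 3↦5, 4↦0, 5↦0, 6↦5]  zeros at y ∈ {4, 5}
  x = 5: [0↦5, 1↦6, 2↦5, 3↦2, 4↦4, 5↦4, 6↦2]  zeros at y ∈ ∅
  x = 6: [0↦4, 1↦5, 2↦4, 3↦1, 4↦3, 5↦3, 6↦1]  zeros at y ∈ ∅
Collecting zeros: affine points = {(1, 4), (1, 5), (2, 1), (3, 1), (4, 4), (4, 5)}.
Total count |C(F_7)_aff| = 6.


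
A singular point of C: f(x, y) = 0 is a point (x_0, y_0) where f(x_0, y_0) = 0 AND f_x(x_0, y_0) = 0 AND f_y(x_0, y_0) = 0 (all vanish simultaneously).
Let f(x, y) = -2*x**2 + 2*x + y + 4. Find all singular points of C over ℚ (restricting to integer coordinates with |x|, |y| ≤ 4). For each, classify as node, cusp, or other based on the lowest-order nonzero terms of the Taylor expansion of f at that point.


No singular points in the scanned grid; C is smooth there.

Compute partial derivatives:
  f_x = 2 - 4*x.
  f_y = 1.
f_y = 1 is a nonzero constant, so f_y never vanishes: no point (x, y) can satisfy f = f_x = f_y = 0. In particular no (x, y) ∈ {−4, ..., 4}² is singular; the curve is smooth.


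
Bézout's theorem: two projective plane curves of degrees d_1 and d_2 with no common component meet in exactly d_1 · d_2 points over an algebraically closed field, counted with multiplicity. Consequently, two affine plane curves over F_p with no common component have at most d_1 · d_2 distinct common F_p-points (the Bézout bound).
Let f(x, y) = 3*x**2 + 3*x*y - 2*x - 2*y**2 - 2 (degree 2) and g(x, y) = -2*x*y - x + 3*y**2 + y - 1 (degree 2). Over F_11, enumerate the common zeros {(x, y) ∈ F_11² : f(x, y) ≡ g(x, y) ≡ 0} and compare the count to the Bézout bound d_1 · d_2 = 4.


Common zeros: {(1, 1), (7, 2)}; count = 2; Bézout bound = 4.

deg(f) = 2, deg(g) = 2, so Bézout bound = 4.
Scan x ∈ F_11. For each x, list the y ∈ F_11 with f(x, y) ≡ 0 and those with g(x, y) ≡ 0 (mod 11); the common zeros in that column are the intersection.
  x = 0: f ≡ 0 at y ∈ ∅; g ≡ 0 at y ∈ ∅; common: ∅.
  x = 1: f ≡ 0 at y ∈ {1, 6}; g ≡ 0 at y ∈ {1, 3}; common: {1}.
  x = 2: f ≡ 0 at y ∈ ∅; g ≡ 0 at y ∈ {4, 8}; common: ∅.
  x = 3: f ≡ 0 at y ∈ ∅; g ≡ 0 at y ∈ ∅; common: ∅.
  x = 4: f ≡ 0 at y ∈ ∅; g ≡ 0 at y ∈ ∅; common: ∅.
  x = 5: f ≡ 0 at y ∈ {5, 8}; g ≡ 0 at y ∈ ∅; common: ∅.
  x = 6: f ≡ 0 at y ∈ {1, 8}; g ≡ 0 at y ∈ ∅; common: ∅.
  x = 7: f ≡ 0 at y ∈ {2, 3}; g ≡ 0 at y ∈ {2, 6}; common: {2}.
  x = 8: f ≡ 0 at y ∈ ∅; g ≡ 0 at y ∈ {7, 9}; common: ∅.
  x = 9: f ≡ 0 at y ∈ {3, 5}; g ≡ 0 at y ∈ ∅; common: ∅.
  x = 10: f ≡ 0 at y ∈ {2}; g ≡ 0 at y ∈ {0, 10}; common: ∅.
Collecting: common zeros = {(1, 1), (7, 2)}, so the count is 2.
Comparison with the Bézout bound: 2 ≤ 4 = deg(f)·deg(g), as expected for curves with no common component (the affine F_11-count falls short of the bound because intersections may lie at infinity, over extension fields, or carry multiplicity).


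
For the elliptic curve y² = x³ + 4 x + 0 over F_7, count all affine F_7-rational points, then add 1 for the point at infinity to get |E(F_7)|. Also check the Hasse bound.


Affine points = {(0, 0), (2, 3), (2, 4), (3, 2), (3, 5), (6, 3), (6, 4)}; affine count = 7; |E(F_7)| = 8.

Discriminant check: Δ ∝ 4a³ + 27b² = 4·4³ + 27·0² = 4·64 + 27·0 ≡ 4 (mod 7). Nonzero ⇒ E is nonsingular.
For each x ∈ F_7, compute rhs = x³ + 4·x + 0 mod 7, then count y ∈ F_7 with y² ≡ rhs.
  x = 0: rhs = 0, matching y values: 0 (1 points).
  x = 1: rhs = 5, matching y values: none (0 points).
  x = 2: rhs = 2, matching y values: 3, 4 (2 points).
  x = 3: rhs = 4, matching y values: 2, 5 (2 points).
  x = 4: rhs = 3, matching y values: none (0 points).
  x = 5: rhs = 5, matching y values: none (0 points).
  x = 6: rhs = 2, matching y values: 3, 4 (2 points).
Total affine count: 7.
Full point count |E(F_7)| = 7 + 1 = 8.
Hasse bound: |8 − (7+1)| = |0| = 0 ≤ 2√7 ≈ 5.2915 ✓.


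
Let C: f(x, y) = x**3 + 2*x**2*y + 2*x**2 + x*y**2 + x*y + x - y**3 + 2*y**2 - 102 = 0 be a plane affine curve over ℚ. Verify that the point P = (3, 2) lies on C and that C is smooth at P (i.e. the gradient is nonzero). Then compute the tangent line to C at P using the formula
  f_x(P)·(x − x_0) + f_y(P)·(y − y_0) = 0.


Tangent line at P: 70*x + 29*y - 268 = 0.

Step 1: f(3, 2) = 0, so P lies on C.
Step 2: partial derivatives
  f_x(x, y) = 3*x**2 + 4*x*y + 4*x + y**2 + y + 1, f_y(x, y) = 2*x**2 + 2*x*y + x - 3*y**2 + 4*y.
  f_x(P) = 70, f_y(P) = 29 (gradient nonzero, so P is smooth).
Step 3: tangent line at P: 70·(x − 3) + 29·(y − 2) = 0.
Expanding: 70*x + 29*y - 268 = 0.


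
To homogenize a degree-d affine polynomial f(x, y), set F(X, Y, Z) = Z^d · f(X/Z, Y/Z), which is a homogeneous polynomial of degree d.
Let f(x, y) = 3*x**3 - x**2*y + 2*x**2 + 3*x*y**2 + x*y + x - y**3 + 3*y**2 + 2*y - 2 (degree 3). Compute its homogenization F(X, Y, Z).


F(X, Y, Z) = 3*X**3 - X**2*Y + 2*X**2*Z + 3*X*Y**2 + X*Y*Z + X*Z**2 - Y**3 + 3*Y**2*Z + 2*Y*Z**2 - 2*Z**3

deg(f) = 3.
Substitute x = X/Z, y = Y/Z into f, then multiply by Z^3.
  monomial 3·x^3·y^0 ↦ 3·X^3·Y^0·Z^0.
  monomial -1·x^2·y^1 ↦ -1·X^2·Y^1·Z^0.
  monomial 2·x^2·y^0 ↦ 2·X^2·Y^0·Z^1.
  monomial 3·x^1·y^2 ↦ 3·X^1·Y^2·Z^0.
  monomial 1·x^1·y^1 ↦ 1·X^1·Y^1·Z^1.
  monomial 1·x^1·y^0 ↦ 1·X^1·Y^0·Z^2.
  monomial -1·x^0·y^3 ↦ -1·X^0·Y^3·Z^0.
  monomial 3·x^0·y^2 ↦ 3·X^0·Y^2·Z^1.
  monomial 2·x^0·y^1 ↦ 2·X^0·Y^1·Z^2.
  monomial -2·x^0·y^0 ↦ -2·X^0·Y^0·Z^3.
Collecting: F(X, Y, Z) = 3*X**3 - X**2*Y + 2*X**2*Z + 3*X*Y**2 + X*Y*Z + X*Z**2 - Y**3 + 3*Y**2*Z + 2*Y*Z**2 - 2*Z**3.


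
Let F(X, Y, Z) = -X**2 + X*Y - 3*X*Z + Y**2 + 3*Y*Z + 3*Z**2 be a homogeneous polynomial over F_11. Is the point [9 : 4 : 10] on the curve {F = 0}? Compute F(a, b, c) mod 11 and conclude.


F(9,4,10) ≡ 0 (mod 11); P is on the curve.

Evaluate F(9, 4, 10) term-by-term (mod 11).
  -X**2 ↦ -1·81·1·1 = -81
  X*Y ↦ 1·9·4·1 = 36
  -3*X*Z ↦ -3·9·1·10 = -270
  Y**2 ↦ 1·1·16·1 = 16
  3*Y*Z ↦ 3·1·4·10 = 120
  3*Z**2 ↦ 3·1·1·100 = 300
Sum: F(9, 4, 10) = (-81) + (36) + (-270) + (16) + (120) + (300) = 121.
Reducing mod 11: 121 ≡ 0 (mod 11).
Since F(a, b, c) ≡ 0 (mod 11), P lies on the curve.


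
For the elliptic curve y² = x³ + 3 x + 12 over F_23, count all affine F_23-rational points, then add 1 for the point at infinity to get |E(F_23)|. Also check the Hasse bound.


Affine points = {(0, 9), (0, 14), (1, 4), (1, 19), (2, 7), (2, 16), (3, 5), (3, 18), (6, 4), (6, 19), (7, 10), (7, 13), (9, 3), (9, 20), (16, 4), (16, 19), (17, 10), (17, 13), (22, 10), (22, 13)}; affine count = 20; |E(F_23)| = 21.

Discriminant check: Δ ∝ 4a³ + 27b² = 4·3³ + 27·12² = 4·27 + 27·144 ≡ 17 (mod 23). Nonzero ⇒ E is nonsingular.
For each x ∈ F_23, compute rhs = x³ + 3·x + 12 mod 23, then count y ∈ F_23 with y² ≡ rhs.
  x = 0: rhs = 12, matching y values: 9, 14 (2 points).
  x = 1: rhs = 16, matching y values: 4, 19 (2 points).
  x = 2: rhs = 3, matching y values: 7, 16 (2 points).
  x = 3: rhs = 2, matching y values: 5, 18 (2 points).
  x = 4: rhs = 19, matching y values: none (0 points).
  x = 5: rhs = 14, matching y values: none (0 points).
  x = 6: rhs = 16, matching y values: 4, 19 (2 points).
  x = 7: rhs = 8, matching y values: 10, 13 (2 points).
  x = 8: rhs = 19, matching y values: none (0 points).
  x = 9: rhs = 9, matching y values: 3, 20 (2 points).
  x = 10: rhs = 7, matching y values: none (0 points).
  x = 11: rhs = 19, matching y values: none (0 points).
  x = 12: rhs = 5, matching y values: none (0 points).
  x = 13: rhs = 17, matching y values: none (0 points).
  x = 14: rhs = 15, matching y values: none (0 points).
  x = 15: rhs = 5, matching y values: none (0 points).
  x = 16: rhs = 16, matching y values: 4, 19 (2 points).
  x = 17: rhs = 8, matching y values: 10, 13 (2 points).
  x = 18: rhs = 10, matching y values: none (0 points).
  x = 19: rhs = 5, matching y values: none (0 points).
  x = 20: rhs = 22, matching y values: none (0 points).
  x = 21: rhs = 21, matching y values: none (0 points).
  x = 22: rhs = 8, matching y values: 10, 13 (2 points).
Total affine count: 20.
Full point count |E(F_23)| = 20 + 1 = 21.
Hasse bound: |21 − (23+1)| = |-3| = 3 ≤ 2√23 ≈ 9.5917 ✓.
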